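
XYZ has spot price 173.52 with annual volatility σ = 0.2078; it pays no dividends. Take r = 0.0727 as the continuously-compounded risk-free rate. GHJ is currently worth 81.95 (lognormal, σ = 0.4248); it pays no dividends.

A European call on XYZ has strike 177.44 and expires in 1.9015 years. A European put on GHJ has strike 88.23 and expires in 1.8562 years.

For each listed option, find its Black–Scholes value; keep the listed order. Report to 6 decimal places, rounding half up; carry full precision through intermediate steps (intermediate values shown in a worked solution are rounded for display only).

price(XYZ call K=177.44) = 29.676887
price(GHJ put K=88.23) = 15.776716

[XYZ call K=177.44]
σ√T = 0.2078·√1.9015 = 0.286546
d₁ = (ln(S/K) + (r+σ²/2)T) / (σ√T) = (ln(173.52/177.44) + (0.0727+0.2078²/2)·1.9015) / 0.286546 = (-0.022340 + 0.179293) / 0.286546 = 0.547744
d₂ = d₁ − σ√T = 0.547744 − 0.286546 = 0.261198
e^{−rT} = 0.870890
N(d₁) = 0.708066,  N(d₂) = 0.603030
price = S·N(d₁) − K·e^{−rT}·N(d₂) = 122.863630 − 93.186743 = 29.676887
[GHJ put K=88.23]
σ√T = 0.4248·√1.8562 = 0.578758
d₁ = (ln(S/K) + (r+σ²/2)T) / (σ√T) = (ln(81.95/88.23) + (0.0727+0.4248²/2)·1.8562) / 0.578758 = (-0.073838 + 0.302426) / 0.578758 = 0.394964
d₂ = d₁ − σ√T = 0.394964 − 0.578758 = -0.183794
e^{−rT} = 0.873763
N(−d₁) = 0.346435,  N(−d₂) = 0.572913
price = K·e^{−rT}·N(−d₂) − S·N(−d₁) = 44.167052 − 28.390336 = 15.776716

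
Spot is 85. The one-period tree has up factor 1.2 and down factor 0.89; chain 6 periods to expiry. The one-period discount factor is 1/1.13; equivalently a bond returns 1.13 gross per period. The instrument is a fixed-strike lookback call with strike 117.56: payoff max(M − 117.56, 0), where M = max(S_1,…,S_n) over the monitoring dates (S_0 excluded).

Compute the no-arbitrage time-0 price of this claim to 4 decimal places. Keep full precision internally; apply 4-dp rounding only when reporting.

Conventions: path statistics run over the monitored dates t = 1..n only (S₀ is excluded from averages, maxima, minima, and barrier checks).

price = 31.6953

No-arbitrage gives p* = (R−d)/(u−d) = 0.7742: enumerate every path, weight its payoff by its p*-probability, and discount by R^6.
Enumerate all 2^6 = 64 price paths (U = up ×1.2, D = down ×0.89); each path with k up-moves has probability p*^k·(1−p*)^(6−k).
DDDDDD: M=75.6500, payoff=0.0000, prob=0.000133
UDDDDD: M=102.0000, payoff=0.0000, prob=0.000454
DUDDDD: M=90.7800, payoff=0.0000, prob=0.000454
UUDDDD: M=122.4000, payoff=4.8400, prob=0.001558
DDUDDD: M=80.7942, payoff=0.0000, prob=0.000454
UDUDDD: M=108.9360, payoff=0.0000, prob=0.001558
DUUDDD: M=108.9360, payoff=0.0000, prob=0.001558
UUUDDD: M=146.8800, payoff=29.3200, prob=0.005343
DDDUDD: M=75.6500, payoff=0.0000, prob=0.000454
UDDUDD: M=102.0000, payoff=0.0000, prob=0.001558
DUDUDD: M=96.9530, payoff=0.0000, prob=0.001558
UUDUDD: M=130.7232, payoff=13.1632, prob=0.005343
DDUUDD: M=96.9530, payoff=0.0000, prob=0.001558
UDUUDD: M=130.7232, payoff=13.1632, prob=0.005343
DUUUDD: M=130.7232, payoff=13.1632, prob=0.005343
UUUUDD: M=176.2560, payoff=58.6960, prob=0.018318
DDDDUD: M=75.6500, payoff=0.0000, prob=0.000454
UDDDUD: M=102.0000, payoff=0.0000, prob=0.001558
DUDDUD: M=90.7800, payoff=0.0000, prob=0.001558
UUDDUD: M=122.4000, payoff=4.8400, prob=0.005343
DDUDUD: M=86.2882, payoff=0.0000, prob=0.001558
UDUDUD: M=116.3436, payoff=0.0000, prob=0.005343
DUUDUD: M=116.3436, payoff=0.0000, prob=0.005343
UUUDUD: M=156.8678, payoff=39.3078, prob=0.018318
DDDUUD: M=86.2882, payoff=0.0000, prob=0.001558
UDDUUD: M=116.3436, payoff=0.0000, prob=0.005343
DUDUUD: M=116.3436, payoff=0.0000, prob=0.005343
UUDUUD: M=156.8678, payoff=39.3078, prob=0.018318
DDUUUD: M=116.3436, payoff=0.0000, prob=0.005343
UDUUUD: M=156.8678, payoff=39.3078, prob=0.018318
DUUUUD: M=156.8678, payoff=39.3078, prob=0.018318
UUUUUD: M=211.5072, payoff=93.9472, prob=0.062804
DDDDDU: M=75.6500, payoff=0.0000, prob=0.000454
UDDDDU: M=102.0000, payoff=0.0000, prob=0.001558
DUDDDU: M=90.7800, payoff=0.0000, prob=0.001558
UUDDDU: M=122.4000, payoff=4.8400, prob=0.005343
DDUDDU: M=80.7942, payoff=0.0000, prob=0.001558
UDUDDU: M=108.9360, payoff=0.0000, prob=0.005343
DUUDDU: M=108.9360, payoff=0.0000, prob=0.005343
UUUDDU: M=146.8800, payoff=29.3200, prob=0.018318
DDDUDU: M=76.7965, payoff=0.0000, prob=0.001558
UDDUDU: M=103.5458, payoff=0.0000, prob=0.005343
DUDUDU: M=103.5458, payoff=0.0000, prob=0.005343
UUDUDU: M=139.6124, payoff=22.0524, prob=0.018318
DDUUDU: M=103.5458, payoff=0.0000, prob=0.005343
UDUUDU: M=139.6124, payoff=22.0524, prob=0.018318
DUUUDU: M=139.6124, payoff=22.0524, prob=0.018318
UUUUDU: M=188.2414, payoff=70.6814, prob=0.062804
DDDDUU: M=76.7965, payoff=0.0000, prob=0.001558
UDDDUU: M=103.5458, payoff=0.0000, prob=0.005343
DUDDUU: M=103.5458, payoff=0.0000, prob=0.005343
UUDDUU: M=139.6124, payoff=22.0524, prob=0.018318
DDUDUU: M=103.5458, payoff=0.0000, prob=0.005343
UDUDUU: M=139.6124, payoff=22.0524, prob=0.018318
DUUDUU: M=139.6124, payoff=22.0524, prob=0.018318
UUUDUU: M=188.2414, payoff=70.6814, prob=0.062804
DDDUUU: M=103.5458, payoff=0.0000, prob=0.005343
UDDUUU: M=139.6124, payoff=22.0524, prob=0.018318
DUDUUU: M=139.6124, payoff=22.0524, prob=0.018318
UUDUUU: M=188.2414, payoff=70.6814, prob=0.062804
DDUUUU: M=139.6124, payoff=22.0524, prob=0.018318
UDUUUU: M=188.2414, payoff=70.6814, prob=0.062804
DUUUUU: M=188.2414, payoff=70.6814, prob=0.062804
UUUUUU: M=253.8086, payoff=136.2486, prob=0.215326
Price = Σ prob·payoff / R^6 = 65.988149 / 2.081952 = 31.6953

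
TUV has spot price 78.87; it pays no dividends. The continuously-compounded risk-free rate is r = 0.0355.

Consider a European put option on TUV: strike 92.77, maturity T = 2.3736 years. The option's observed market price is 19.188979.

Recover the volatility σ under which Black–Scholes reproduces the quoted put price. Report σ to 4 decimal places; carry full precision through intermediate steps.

sigma = 0.3161

At σ = 0.3161 the Black–Scholes value reproduces the quote:
σ√T = 0.3161·√2.3736 = 0.486999
d₁ = (ln(S/K) + (r+σ²/2)T) / (σ√T) = (ln(78.87/92.77) + (0.0355+0.3161²/2)·2.3736) / 0.486999 = (-0.162322 + 0.202847) / 0.486999 = 0.083213
d₂ = d₁ − σ√T = 0.083213 − 0.486999 = -0.403786
e^{−rT} = 0.919190
N(−d₁) = 0.466841,  N(−d₂) = 0.656815
V = K·e^{−rT}·N(−d₂) − S·N(−d₁) = 56.008745 − 36.819765 = 19.188979 (the quoted price), and the Black–Scholes price is strictly increasing in σ, so σ is unique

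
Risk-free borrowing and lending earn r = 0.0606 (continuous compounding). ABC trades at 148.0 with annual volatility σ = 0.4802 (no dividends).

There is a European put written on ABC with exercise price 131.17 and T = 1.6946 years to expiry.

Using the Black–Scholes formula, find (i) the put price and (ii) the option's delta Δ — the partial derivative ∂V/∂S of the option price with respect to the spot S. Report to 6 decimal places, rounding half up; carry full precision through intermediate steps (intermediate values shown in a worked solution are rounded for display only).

price = 19.853565
Δ = -0.251445

σ√T = 0.4802·√1.6946 = 0.625109
d₁ = (ln(S/K) + (r+σ²/2)T) / (σ√T) = (ln(148.0/131.17) + (0.0606+0.4802²/2)·1.6946) / 0.625109 = (0.120718 + 0.298073) / 0.625109 = 0.669950
d₂ = d₁ − σ√T = 0.669950 − 0.625109 = 0.044841
e^{−rT} = 0.902404
N(−d₁) = 0.251445,  N(−d₂) = 0.482117
Put price V = K·e^{−rT}·N(−d₂) − S·N(−d₁) = 57.067423 − 37.213858 = 19.853565
Δ = −N(−d₁) = -0.251445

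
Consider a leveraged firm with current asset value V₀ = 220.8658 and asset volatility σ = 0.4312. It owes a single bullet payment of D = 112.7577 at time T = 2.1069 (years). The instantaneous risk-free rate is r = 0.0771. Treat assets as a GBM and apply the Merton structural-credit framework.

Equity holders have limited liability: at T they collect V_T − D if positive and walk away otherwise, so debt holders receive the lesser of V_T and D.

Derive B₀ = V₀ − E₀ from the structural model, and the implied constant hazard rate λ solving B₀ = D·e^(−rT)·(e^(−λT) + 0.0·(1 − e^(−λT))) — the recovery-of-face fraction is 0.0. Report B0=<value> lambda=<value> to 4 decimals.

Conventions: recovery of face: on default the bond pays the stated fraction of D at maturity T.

Work the structural quantities from V₀ = 220.8658 against face 112.7577:
d₁ = [ln(V₀/D) + (r + σ²/2)T] / (σ√T)
   = [ln(220.8658/112.7577) + (0.0771 + 0.5·0.4312²)·2.1069] / (0.4312·√2.1069)
   = [0.672314 + 0.358314] / 0.625894 = 1.646649
d₂ = d₁ − σ√T = 1.646649 − 0.625894 = 1.020755
N(d₁) = 0.950185,  N(d₂) = 0.846315,  e^(−rT) = 0.850065
E₀ = V₀·N(d₁) − D·e^(−rT)·N(d₂)
   = 220.8658·0.950185 − 112.7577·0.850065·0.846315 = 128.742876
B₀ = V₀ − E₀ = 220.8658 − 128.742876 = 92.122924
e^(−λT) = (B₀·e^(rT)/D − 0)/(1 − 0) = (92.1229·1.176380/112.7577 − 0)/1 = 0.96110105
λ = −ln(0.96110105)/2.1069 = 0.018831

B0=92.1229 lambda=0.0188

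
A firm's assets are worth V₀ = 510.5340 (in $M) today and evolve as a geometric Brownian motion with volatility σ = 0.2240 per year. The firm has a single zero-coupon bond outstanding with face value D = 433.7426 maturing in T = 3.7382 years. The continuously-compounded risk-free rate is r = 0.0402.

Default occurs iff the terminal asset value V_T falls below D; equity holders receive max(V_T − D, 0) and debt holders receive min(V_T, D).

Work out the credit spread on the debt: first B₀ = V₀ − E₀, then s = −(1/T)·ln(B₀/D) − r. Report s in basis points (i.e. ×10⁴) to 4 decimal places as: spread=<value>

With assets at 510.5340 and a single debt payment of 433.7426 at 3.7382 years:
d₁ = [ln(V₀/D) + (r + σ²/2)T] / (σ√T)
   = [ln(510.5340/433.7426) + (0.0402 + 0.5·0.2240²)·3.7382] / (0.2240·√3.7382)
   = [0.163006 + 0.244060] / 0.433091 = 0.939907
d₂ = d₁ − σ√T = 0.939907 − 0.433091 = 0.506816
N(d₁) = 0.826367,  N(d₂) = 0.693858,  e^(−rT) = 0.860471
E₀ = V₀·N(d₁) − D·e^(−rT)·N(d₂)
   = 510.5340·0.826367 − 433.7426·0.860471·0.693858 = 162.924997
B₀ = V₀ − E₀ = 510.5340 − 162.924997 = 347.609003
spread = −(1/T)·ln(B₀/D) − r = −(1/3.7382)·ln(347.609003/433.7426) − 0.0402 = 0.01901914
in basis points: 0.01901914 × 10⁴ = 190.1914 bp

spread=190.1914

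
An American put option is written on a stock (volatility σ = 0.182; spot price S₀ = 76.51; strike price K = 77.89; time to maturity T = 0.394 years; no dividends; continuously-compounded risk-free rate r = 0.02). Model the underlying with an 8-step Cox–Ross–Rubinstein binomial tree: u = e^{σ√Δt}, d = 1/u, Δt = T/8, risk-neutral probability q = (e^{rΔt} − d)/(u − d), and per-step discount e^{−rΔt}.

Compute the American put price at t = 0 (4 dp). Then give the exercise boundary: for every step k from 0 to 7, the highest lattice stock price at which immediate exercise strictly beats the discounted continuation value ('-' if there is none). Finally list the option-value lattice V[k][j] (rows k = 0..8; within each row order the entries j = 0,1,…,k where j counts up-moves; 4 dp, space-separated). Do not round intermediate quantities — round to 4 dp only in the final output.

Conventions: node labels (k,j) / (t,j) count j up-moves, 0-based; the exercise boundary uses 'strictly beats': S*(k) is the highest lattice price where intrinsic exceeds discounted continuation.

Δt=0.04925, u=1.04122, d=0.96041, q=0.50210, disc=e^(-rΔt)=0.99902
k=8 terminal: V=max(K-S,0) → 22.5054 17.8458 12.7941 7.3174 1.3800 0.0000 0.0000 0.0000 0.0000
k=7: j=0 S=57.6673 intr=20.2227 cont=20.1460 V=20.2227[EX]; j=1 S=62.5190 intr=15.3710 cont=15.2943 V=15.3710[EX]; j=2 S=67.7789 intr=10.1111 cont=10.0344 V=10.1111[EX]; j=3 S=73.4813 intr=4.4087 cont=4.3320 V=4.4087[EX]; j=4 S=79.6635 intr=0.0000 cont=0.6864 V=0.6864[hold]; j=5 S=86.3658 intr=0.0000 cont=0.0000 V=0.0000[hold]; j=6 S=93.6320 intr=0.0000 cont=0.0000 V=0.0000[hold]; j=7 S=101.5094 intr=0.0000 cont=0.0000 V=0.0000[hold]  S*(7)=73.4813
k=6: j=0 S=60.0442 intr=17.8458 cont=17.7691 V=17.8458[EX]; j=1 S=65.0959 intr=12.7941 cont=12.7174 V=12.7941[EX]; j=2 S=70.5726 intr=7.3174 cont=7.2408 V=7.3174[EX]; j=3 S=76.5100 intr=1.3800 cont=2.5372 V=2.5372[hold]; j=4 S=82.9470 intr=0.0000 cont=0.3414 V=0.3414[hold]; j=5 S=89.9255 intr=0.0000 cont=0.0000 V=0.0000[hold]; j=6 S=97.4912 intr=0.0000 cont=0.0000 V=0.0000[hold]  S*(6)=70.5726
k=5: j=0 S=62.5190 intr=15.3710 cont=15.2943 V=15.3710[EX]; j=1 S=67.7789 intr=10.1111 cont=10.0344 V=10.1111[EX]; j=2 S=73.4813 intr=4.4087 cont=4.9125 V=4.9125[hold]; j=3 S=79.6635 intr=0.0000 cont=1.4333 V=1.4333[hold]; j=4 S=86.3658 intr=0.0000 cont=0.1698 V=0.1698[hold]; j=5 S=93.6320 intr=0.0000 cont=0.0000 V=0.0000[hold]  S*(5)=67.7789
k=4: j=0 S=65.0959 intr=12.7941 cont=12.7174 V=12.7941[EX]; j=1 S=70.5726 intr=7.3174 cont=7.4935 V=7.4935[hold]; j=2 S=76.5100 intr=1.3800 cont=3.1625 V=3.1625[hold]; j=3 S=82.9470 intr=0.0000 cont=0.7981 V=0.7981[hold]; j=4 S=89.9255 intr=0.0000 cont=0.0845 V=0.0845[hold]  S*(4)=65.0959
k=3: j=0 S=67.7789 intr=10.1111 cont=10.1227 V=10.1227[hold]; j=1 S=73.4813 intr=4.4087 cont=5.3136 V=5.3136[hold]; j=2 S=79.6635 intr=0.0000 cont=1.9734 V=1.9734[hold]; j=3 S=86.3658 intr=0.0000 cont=0.4394 V=0.4394[hold]  S*(3)=-
k=2: j=0 S=70.5726 intr=7.3174 cont=7.7005 V=7.7005[hold]; j=1 S=76.5100 intr=1.3800 cont=3.6329 V=3.6329[hold]; j=2 S=82.9470 intr=0.0000 cont=1.2020 V=1.2020[hold]  S*(2)=-
k=1: j=0 S=73.4813 intr=4.4087 cont=5.6526 V=5.6526[hold]; j=1 S=79.6635 intr=0.0000 cont=2.4100 V=2.4100[hold]  S*(1)=-
k=0: j=0 S=76.5100 intr=1.3800 cont=4.0205 V=4.0205[hold]  S*(0)=-

price = 4.0205
boundary = - - - - 65.0959 67.7789 70.5726 73.4813
tree:
4.0205
5.6526 2.4100
7.7005 3.6329 1.2020
10.1227 5.3136 1.9734 0.4394
12.7941 7.4935 3.1625 0.7981 0.0845
15.3710 10.1111 4.9125 1.4333 0.1698 0.0000
17.8458 12.7941 7.3174 2.5372 0.3414 0.0000 0.0000
20.2227 15.3710 10.1111 4.4087 0.6864 0.0000 0.0000 0.0000
22.5054 17.8458 12.7941 7.3174 1.3800 0.0000 0.0000 0.0000 0.0000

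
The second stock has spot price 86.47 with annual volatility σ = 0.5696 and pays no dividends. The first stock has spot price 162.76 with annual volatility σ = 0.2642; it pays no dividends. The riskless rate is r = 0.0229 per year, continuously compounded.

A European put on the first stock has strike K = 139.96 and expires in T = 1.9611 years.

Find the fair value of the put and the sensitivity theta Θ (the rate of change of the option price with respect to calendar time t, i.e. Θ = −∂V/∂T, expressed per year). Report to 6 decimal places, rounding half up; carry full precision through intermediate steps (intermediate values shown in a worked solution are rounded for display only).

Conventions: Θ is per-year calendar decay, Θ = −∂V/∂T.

σ√T = 0.2642·√1.9611 = 0.369984
d₁ = (ln(S/K) + (r+σ²/2)T) / (σ√T) = (ln(162.76/139.96) + (0.0229+0.2642²/2)·1.9611) / 0.369984 = (0.150920 + 0.113353) / 0.369984 = 0.714283
d₂ = d₁ − σ√T = 0.714283 − 0.369984 = 0.344300
e^{−rT} = 0.956084
N(−d₁) = 0.237526,  N(−d₂) = 0.365311
Put price V = K·e^{−rT}·N(−d₂) − S·N(−d₁) = 48.883500 − 38.659732 = 10.223768
φ(d₁) = (1/√(2π))·e^{−d₁²/2} = 0.309116
Θ = −S·φ(d₁)·σ/(2√T) + r·K·e^{−rT}·N(−d₂) = −4.745938 + 1.119432 = -3.626505

price = 10.223768
Θ = -3.626505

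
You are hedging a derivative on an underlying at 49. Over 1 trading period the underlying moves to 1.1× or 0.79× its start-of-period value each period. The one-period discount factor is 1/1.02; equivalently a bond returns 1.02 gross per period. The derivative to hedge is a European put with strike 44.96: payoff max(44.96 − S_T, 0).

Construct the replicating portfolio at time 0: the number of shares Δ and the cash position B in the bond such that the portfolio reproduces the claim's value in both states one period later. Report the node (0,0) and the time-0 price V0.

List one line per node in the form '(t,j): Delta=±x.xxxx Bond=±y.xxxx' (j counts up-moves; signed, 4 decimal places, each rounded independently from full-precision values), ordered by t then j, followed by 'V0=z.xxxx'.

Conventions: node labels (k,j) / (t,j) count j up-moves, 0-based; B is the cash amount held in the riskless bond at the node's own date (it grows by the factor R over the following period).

Since d<R<u, set p* = (R−d)/(u−d) = 0.7419; price each node as the discounted p*-expectation of its children.
Expiry values: V(1,0)=6.2500, V(1,1)=0.0000
  t=0,j=0: stock 49.0000 → up 53.9000 (V=0.0000), down 38.7100 (V=6.2500). Price 1.5813; hedge Δ=-0.4115, bond B=21.7426.
Check: Δ(0,0)·S0 + B(0,0) = 1.5813 = V0.

(0,0): Delta=-0.4115 Bond=21.7426
V0=1.5813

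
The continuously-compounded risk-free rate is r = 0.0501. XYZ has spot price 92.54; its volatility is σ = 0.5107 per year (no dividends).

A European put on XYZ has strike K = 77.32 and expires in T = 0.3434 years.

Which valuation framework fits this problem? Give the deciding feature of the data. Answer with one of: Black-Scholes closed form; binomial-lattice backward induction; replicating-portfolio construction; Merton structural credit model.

framework: Black-Scholes closed form

Key observation: a European-exercise option on XYZ struck at 77.32 — a GBM underlying with constant parameters — admits an analytic price: the data contain no early exercise, no discrete tree, no debt structure.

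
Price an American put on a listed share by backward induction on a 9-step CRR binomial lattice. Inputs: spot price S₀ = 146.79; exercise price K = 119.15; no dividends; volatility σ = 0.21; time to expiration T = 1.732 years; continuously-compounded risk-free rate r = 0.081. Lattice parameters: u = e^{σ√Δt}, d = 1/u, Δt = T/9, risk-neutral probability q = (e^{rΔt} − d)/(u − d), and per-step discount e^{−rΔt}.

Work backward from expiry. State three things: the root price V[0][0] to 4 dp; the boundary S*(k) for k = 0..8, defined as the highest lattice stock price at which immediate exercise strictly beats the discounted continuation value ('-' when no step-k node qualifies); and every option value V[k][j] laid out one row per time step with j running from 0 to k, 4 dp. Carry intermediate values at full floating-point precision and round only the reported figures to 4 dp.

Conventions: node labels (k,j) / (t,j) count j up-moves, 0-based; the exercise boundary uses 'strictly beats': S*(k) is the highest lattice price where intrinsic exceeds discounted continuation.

price = 2.0805
boundary = - - - - 101.5456 92.6088 101.5456 92.6088 101.5456
tree:
2.0805
3.6941 0.8817
6.4037 1.6866 0.2794
10.7939 3.1630 0.5837 0.0501
17.6044 5.7905 1.2048 0.1162 0.0000
26.5412 10.2885 2.4486 0.2696 0.0000 0.0000
34.6915 17.6044 4.8773 0.6253 0.0000 0.0000 0.0000
42.1245 26.5412 9.4514 1.4506 0.0000 0.0000 0.0000 0.0000
48.9034 34.6915 17.6044 3.3648 0.0000 0.0000 0.0000 0.0000 0.0000
55.0856 42.1245 26.5412 7.8052 0.0000 0.0000 0.0000 0.0000 0.0000 0.0000

Δt=0.19244, u=1.09650, d=0.91199, q=0.56213, disc=e^(-rΔt)=0.98453
k=9 terminal: V=max(K-S,0) → 55.0856 42.1245 26.5412 7.8052 0.0000 0.0000 0.0000 0.0000 0.0000 0.0000
k=8: j=0 S=70.2466 intr=48.9034 cont=47.0605 V=48.9034[EX]; j=1 S=84.4585 intr=34.6915 cont=32.8486 V=34.6915[EX]; j=2 S=101.5456 intr=17.6044 cont=15.7615 V=17.6044[EX]; j=3 S=122.0896 intr=0.0000 cont=3.3648 V=3.3648[hold]; j=4 S=146.7900 intr=0.0000 cont=0.0000 V=0.0000[hold]; j=5 S=176.4876 intr=0.0000 cont=0.0000 V=0.0000[hold]; j=6 S=212.1934 intr=0.0000 cont=0.0000 V=0.0000[hold]; j=7 S=255.1230 intr=0.0000 cont=0.0000 V=0.0000[hold]; j=8 S=306.7379 intr=0.0000 cont=0.0000 V=0.0000[hold]  S*(8)=101.5456
k=7: j=0 S=77.0255 intr=42.1245 cont=40.2816 V=42.1245[EX]; j=1 S=92.6088 intr=26.5412 cont=24.6983 V=26.5412[EX]; j=2 S=111.3448 intr=7.8052 cont=9.4514 V=9.4514[hold]; j=3 S=133.8713 intr=0.0000 cont=1.4506 V=1.4506[hold]; j=4 S=160.9553 intr=0.0000 cont=0.0000 V=0.0000[hold]; j=5 S=193.5188 intr=0.0000 cont=0.0000 V=0.0000[hold]; j=6 S=232.6702 intr=0.0000 cont=0.0000 V=0.0000[hold]; j=7 S=279.7426 intr=0.0000 cont=0.0000 V=0.0000[hold]  S*(7)=92.6088
k=6: j=0 S=84.4585 intr=34.6915 cont=32.8486 V=34.6915[EX]; j=1 S=101.5456 intr=17.6044 cont=16.6726 V=17.6044[EX]; j=2 S=122.0896 intr=0.0000 cont=4.8773 V=4.8773[hold]; j=3 S=146.7900 intr=0.0000 cont=0.6253 V=0.6253[hold]; j=4 S=176.4876 intr=0.0000 cont=0.0000 V=0.0000[hold]; j=5 S=212.1934 intr=0.0000 cont=0.0000 V=0.0000[hold]; j=6 S=255.1230 intr=0.0000 cont=0.0000 V=0.0000[hold]  S*(6)=101.5456
k=5: j=0 S=92.6088 intr=26.5412 cont=24.6983 V=26.5412[EX]; j=1 S=111.3448 intr=7.8052 cont=10.2885 V=10.2885[hold]; j=2 S=133.8713 intr=0.0000 cont=2.4486 V=2.4486[hold]; j=3 S=160.9553 intr=0.0000 cont=0.2696 V=0.2696[hold]; j=4 S=193.5188 intr=0.0000 cont=0.0000 V=0.0000[hold]; j=5 S=232.6702 intr=0.0000 cont=0.0000 V=0.0000[hold]  S*(5)=92.6088
k=4: j=0 S=101.5456 intr=17.6044 cont=17.1358 V=17.6044[EX]; j=1 S=122.0896 intr=0.0000 cont=5.7905 V=5.7905[hold]; j=2 S=146.7900 intr=0.0000 cont=1.2048 V=1.2048[hold]; j=3 S=176.4876 intr=0.0000 cont=0.1162 V=0.1162[hold]; j=4 S=212.1934 intr=0.0000 cont=0.0000 V=0.0000[hold]  S*(4)=101.5456
k=3: j=0 S=111.3448 intr=7.8052 cont=10.7939 V=10.7939[hold]; j=1 S=133.8713 intr=0.0000 cont=3.1630 V=3.1630[hold]; j=2 S=160.9553 intr=0.0000 cont=0.5837 V=0.5837[hold]; j=3 S=193.5188 intr=0.0000 cont=0.0501 V=0.0501[hold]  S*(3)=-
k=2: j=0 S=122.0896 intr=0.0000 cont=6.4037 V=6.4037[hold]; j=1 S=146.7900 intr=0.0000 cont=1.6866 V=1.6866[hold]; j=2 S=176.4876 intr=0.0000 cont=0.2794 V=0.2794[hold]  S*(2)=-
k=1: j=0 S=133.8713 intr=0.0000 cont=3.6941 V=3.6941[hold]; j=1 S=160.9553 intr=0.0000 cont=0.8817 V=0.8817[hold]  S*(1)=-
k=0: j=0 S=146.7900 intr=0.0000 cont=2.0805 V=2.0805[hold]  S*(0)=-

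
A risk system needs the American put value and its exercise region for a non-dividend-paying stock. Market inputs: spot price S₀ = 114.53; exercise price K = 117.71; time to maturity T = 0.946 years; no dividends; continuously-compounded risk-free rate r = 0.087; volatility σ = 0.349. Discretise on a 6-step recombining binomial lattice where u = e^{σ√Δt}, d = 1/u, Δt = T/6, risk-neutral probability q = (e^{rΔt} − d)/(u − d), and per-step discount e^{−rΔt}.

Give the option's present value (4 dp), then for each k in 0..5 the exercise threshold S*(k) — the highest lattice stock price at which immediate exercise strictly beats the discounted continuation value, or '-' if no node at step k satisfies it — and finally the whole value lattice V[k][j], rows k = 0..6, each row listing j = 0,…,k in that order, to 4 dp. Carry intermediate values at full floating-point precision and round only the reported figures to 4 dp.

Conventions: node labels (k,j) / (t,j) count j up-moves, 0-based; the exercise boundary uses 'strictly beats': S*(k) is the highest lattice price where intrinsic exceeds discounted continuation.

Δt=0.15767, u=1.14864, d=0.87060, q=0.51508, disc=e^(-rΔt)=0.98638
k=6 terminal: V=max(K-S,0) → 67.8426 51.9163 30.9036 3.1800 0.0000 0.0000 0.0000
k=5: j=0 S=57.2796 intr=60.4304 cont=58.8268 V=60.4304[EX]; j=1 S=75.5732 intr=42.1368 cont=40.5332 V=42.1368[EX]; j=2 S=99.7093 intr=18.0007 cont=16.3971 V=18.0007[EX]; j=3 S=131.5537 intr=0.0000 cont=1.5210 V=1.5210[hold]; j=4 S=173.5684 intr=0.0000 cont=0.0000 V=0.0000[hold]; j=5 S=229.0015 intr=0.0000 cont=0.0000 V=0.0000[hold]  S*(5)=99.7093
k=4: j=0 S=65.7937 intr=51.9163 cont=50.3127 V=51.9163[EX]; j=1 S=86.8064 intr=30.9036 cont=29.3000 V=30.9036[EX]; j=2 S=114.5300 intr=3.1800 cont=9.3827 V=9.3827[hold]; j=3 S=151.1078 intr=0.0000 cont=0.7275 V=0.7275[hold]; j=4 S=199.3676 intr=0.0000 cont=0.0000 V=0.0000[hold]  S*(4)=86.8064
k=3: j=0 S=75.5732 intr=42.1368 cont=40.5332 V=42.1368[EX]; j=1 S=99.7093 intr=18.0007 cont=19.5485 V=19.5485[hold]; j=2 S=131.5537 intr=0.0000 cont=4.8575 V=4.8575[hold]; j=3 S=173.5684 intr=0.0000 cont=0.3480 V=0.3480[hold]  S*(3)=75.5732
k=2: j=0 S=86.8064 intr=30.9036 cont=30.0864 V=30.9036[EX]; j=1 S=114.5300 intr=3.1800 cont=11.8182 V=11.8182[hold]; j=2 S=151.1078 intr=0.0000 cont=2.5002 V=2.5002[hold]  S*(2)=86.8064
k=1: j=0 S=99.7093 intr=18.0007 cont=20.7859 V=20.7859[hold]; j=1 S=131.5537 intr=0.0000 cont=6.9230 V=6.9230[hold]  S*(1)=-
k=0: j=0 S=114.5300 intr=3.1800 cont=13.4594 V=13.4594[hold]  S*(0)=-

price = 13.4594
boundary = - - 86.8064 75.5732 86.8064 99.7093
tree:
13.4594
20.7859 6.9230
30.9036 11.8182 2.5002
42.1368 19.5485 4.8575 0.3480
51.9163 30.9036 9.3827 0.7275 0.0000
60.4304 42.1368 18.0007 1.5210 0.0000 0.0000
67.8426 51.9163 30.9036 3.1800 0.0000 0.0000 0.0000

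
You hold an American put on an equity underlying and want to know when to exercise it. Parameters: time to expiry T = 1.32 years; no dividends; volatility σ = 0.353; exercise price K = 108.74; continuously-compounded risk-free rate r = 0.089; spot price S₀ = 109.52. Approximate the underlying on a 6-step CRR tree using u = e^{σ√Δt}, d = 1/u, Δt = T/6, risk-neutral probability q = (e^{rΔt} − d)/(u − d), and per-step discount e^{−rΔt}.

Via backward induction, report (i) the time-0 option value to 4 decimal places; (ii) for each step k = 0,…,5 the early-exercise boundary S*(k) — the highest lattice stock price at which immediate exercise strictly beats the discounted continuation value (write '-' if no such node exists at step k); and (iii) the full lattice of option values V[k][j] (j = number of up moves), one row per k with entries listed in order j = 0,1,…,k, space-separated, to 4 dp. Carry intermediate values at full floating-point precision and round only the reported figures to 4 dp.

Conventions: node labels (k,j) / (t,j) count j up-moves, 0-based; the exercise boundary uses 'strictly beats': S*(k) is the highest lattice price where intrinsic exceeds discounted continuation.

price = 12.1148
boundary = - - 78.6466 66.6458 78.6466 92.8082
tree:
12.1148
19.4701 5.7368
30.0934 10.3337 1.6808
42.0942 18.0446 3.5571 0.0000
52.2637 30.0934 7.5280 0.0000 0.0000
60.8815 42.0942 15.9318 0.0000 0.0000 0.0000
68.1843 52.2637 30.0934 0.0000 0.0000 0.0000 0.0000

Δt=0.22000, u=1.18007, d=0.84741, q=0.51814, disc=e^(-rΔt)=0.98061
k=6 terminal: V=max(K-S,0) → 68.1843 52.2637 30.0934 0.0000 0.0000 0.0000 0.0000
k=5: j=0 S=47.8585 intr=60.8815 cont=58.7731 V=60.8815[EX]; j=1 S=66.6458 intr=42.0942 cont=39.9858 V=42.0942[EX]; j=2 S=92.8082 intr=15.9318 cont=14.2196 V=15.9318[EX]; j=3 S=129.2410 intr=0.0000 cont=0.0000 V=0.0000[hold]; j=4 S=179.9758 intr=0.0000 cont=0.0000 V=0.0000[hold]; j=5 S=250.6269 intr=0.0000 cont=0.0000 V=0.0000[hold]  S*(5)=92.8082
k=4: j=0 S=56.4763 intr=52.2637 cont=50.1553 V=52.2637[EX]; j=1 S=78.6466 intr=30.0934 cont=27.9850 V=30.0934[EX]; j=2 S=109.5200 intr=0.0000 cont=7.5280 V=7.5280[hold]; j=3 S=152.5131 intr=0.0000 cont=0.0000 V=0.0000[hold]; j=4 S=212.3836 intr=0.0000 cont=0.0000 V=0.0000[hold]  S*(4)=78.6466
k=3: j=0 S=66.6458 intr=42.0942 cont=39.9858 V=42.0942[EX]; j=1 S=92.8082 intr=15.9318 cont=18.0446 V=18.0446[hold]; j=2 S=129.2410 intr=0.0000 cont=3.5571 V=3.5571[hold]; j=3 S=179.9758 intr=0.0000 cont=0.0000 V=0.0000[hold]  S*(3)=66.6458
k=2: j=0 S=78.6466 intr=30.0934 cont=29.0585 V=30.0934[EX]; j=1 S=109.5200 intr=0.0000 cont=10.3337 V=10.3337[hold]; j=2 S=152.5131 intr=0.0000 cont=1.6808 V=1.6808[hold]  S*(2)=78.6466
k=1: j=0 S=92.8082 intr=15.9318 cont=19.4701 V=19.4701[hold]; j=1 S=129.2410 intr=0.0000 cont=5.7368 V=5.7368[hold]  S*(1)=-
k=0: j=0 S=109.5200 intr=0.0000 cont=12.1148 V=12.1148[hold]  S*(0)=-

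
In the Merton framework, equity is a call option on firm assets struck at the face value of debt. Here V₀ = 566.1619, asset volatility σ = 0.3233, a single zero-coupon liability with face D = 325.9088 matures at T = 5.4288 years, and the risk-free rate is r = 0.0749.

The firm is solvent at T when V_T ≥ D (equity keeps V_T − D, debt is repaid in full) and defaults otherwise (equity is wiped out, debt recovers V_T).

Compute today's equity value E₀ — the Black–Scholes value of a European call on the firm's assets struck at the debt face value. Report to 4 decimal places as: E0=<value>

E0=361.2656

Apply the equity-as-call identities (strike 325.9088, horizon 5.4288 years):
d₁ = [ln(V₀/D) + (r + σ²/2)T] / (σ√T)
   = [ln(566.1619/325.9088) + (0.0749 + 0.5·0.3233²)·5.4288] / (0.3233·√5.4288)
   = [0.552262 + 0.690334] / 0.753282 = 1.649577
d₂ = d₁ − σ√T = 1.649577 − 0.753282 = 0.896295
N(d₁) = 0.950485,  N(d₂) = 0.814952,  e^(−rT) = 0.665899
E₀ = V₀·N(d₁) − D·e^(−rT)·N(d₂)
   = 566.1619·0.950485 − 325.9088·0.665899·0.814952 = 361.265640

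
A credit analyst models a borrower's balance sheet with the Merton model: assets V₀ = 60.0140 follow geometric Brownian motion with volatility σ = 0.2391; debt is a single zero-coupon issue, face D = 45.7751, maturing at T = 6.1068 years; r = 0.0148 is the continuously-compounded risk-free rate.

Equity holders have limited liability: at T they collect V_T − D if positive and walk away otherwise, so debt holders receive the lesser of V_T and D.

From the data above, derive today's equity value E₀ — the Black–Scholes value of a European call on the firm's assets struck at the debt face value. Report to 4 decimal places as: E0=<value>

E0=22.9818

Work the structural quantities from V₀ = 60.0140 against face 45.7751:
d₁ = [ln(V₀/D) + (r + σ²/2)T] / (σ√T)
   = [ln(60.0140/45.7751) + (0.0148 + 0.5·0.2391²)·6.1068] / (0.2391·√6.1068)
   = [0.270838 + 0.264940] / 0.590862 = 0.906772
d₂ = d₁ − σ√T = 0.906772 − 0.590862 = 0.315909
N(d₁) = 0.817736,  N(d₂) = 0.623964,  e^(−rT) = 0.913583
E₀ = V₀·N(d₁) − D·e^(−rT)·N(d₂)
   = 60.0140·0.817736 − 45.7751·0.913583·0.623964 = 22.981829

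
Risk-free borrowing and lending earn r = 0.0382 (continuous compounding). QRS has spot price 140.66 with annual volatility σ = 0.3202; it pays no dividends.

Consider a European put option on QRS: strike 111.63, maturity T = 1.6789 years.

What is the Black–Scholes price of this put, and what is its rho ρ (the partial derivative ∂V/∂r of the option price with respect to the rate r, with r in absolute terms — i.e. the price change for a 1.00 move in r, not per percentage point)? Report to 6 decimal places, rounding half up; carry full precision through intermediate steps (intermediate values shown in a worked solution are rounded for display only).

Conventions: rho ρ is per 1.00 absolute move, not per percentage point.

σ√T = 0.3202·√1.6789 = 0.414891
d₁ = (ln(S/K) + (r+σ²/2)T) / (σ√T) = (ln(140.66/111.63) + (0.0382+0.3202²/2)·1.6789) / 0.414891 = (0.231156 + 0.150201) / 0.414891 = 0.919174
d₂ = d₁ − σ√T = 0.919174 − 0.414891 = 0.504284
e^{−rT} = 0.937879
N(−d₁) = 0.179002,  N(−d₂) = 0.307031
Put price V = K·e^{−rT}·N(−d₂) − S·N(−d₁) = 32.144758 − 25.178447 = 6.966311
ρ = −K·T·e^{−rT}·N(−d₂) = -53.967835

price = 6.966311
ρ = -53.967835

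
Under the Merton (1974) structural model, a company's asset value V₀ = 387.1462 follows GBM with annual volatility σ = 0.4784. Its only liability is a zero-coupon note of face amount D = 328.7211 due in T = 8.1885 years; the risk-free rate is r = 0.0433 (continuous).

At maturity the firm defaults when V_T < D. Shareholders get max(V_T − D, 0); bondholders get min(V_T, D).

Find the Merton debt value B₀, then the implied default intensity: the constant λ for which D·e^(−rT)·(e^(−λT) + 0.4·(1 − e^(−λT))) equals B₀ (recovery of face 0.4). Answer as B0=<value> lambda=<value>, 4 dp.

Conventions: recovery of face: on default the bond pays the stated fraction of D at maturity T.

B0=143.2888 lambda=0.1218

Work the structural quantities from V₀ = 387.1462 against face 328.7211:
d₁ = [ln(V₀/D) + (r + σ²/2)T] / (σ√T)
   = [ln(387.1462/328.7211) + (0.0433 + 0.5·0.4784²)·8.1885] / (0.4784·√8.1885)
   = [0.163593 + 1.291599] / 1.368968 = 1.062984
d₂ = d₁ − σ√T = 1.062984 − 1.368968 = -0.305984
N(d₁) = 0.856105,  N(d₂) = 0.379808,  e^(−rT) = 0.701481
E₀ = V₀·N(d₁) − D·e^(−rT)·N(d₂)
   = 387.1462·0.856105 − 328.7211·0.701481·0.379808 = 243.857384
B₀ = V₀ − E₀ = 387.1462 − 243.857384 = 143.288816
e^(−λT) = (B₀·e^(rT)/D − 0.4)/(1 − 0.4) = (143.2888·1.425556/328.7211 − 0.4)/0.6 = 0.36899465
λ = −ln(0.36899465)/8.1885 = 0.121753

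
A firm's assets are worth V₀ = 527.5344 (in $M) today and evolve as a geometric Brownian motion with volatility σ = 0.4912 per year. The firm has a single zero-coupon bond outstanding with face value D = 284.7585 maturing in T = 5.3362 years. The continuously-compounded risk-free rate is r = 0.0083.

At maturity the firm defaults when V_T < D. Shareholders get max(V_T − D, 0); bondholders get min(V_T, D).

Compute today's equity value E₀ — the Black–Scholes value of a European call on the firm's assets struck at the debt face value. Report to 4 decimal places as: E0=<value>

Apply the equity-as-call identities (strike 284.7585, horizon 5.3362 years):
d₁ = [ln(V₀/D) + (r + σ²/2)T] / (σ√T)
   = [ln(527.5344/284.7585) + (0.0083 + 0.5·0.4912²)·5.3362] / (0.4912·√5.3362)
   = [0.616573 + 0.688043] / 1.134683 = 1.149762
d₂ = d₁ − σ√T = 1.149762 − 1.134683 = 0.015080
N(d₁) = 0.874879,  N(d₂) = 0.506016,  e^(−rT) = 0.956676
E₀ = V₀·N(d₁) − D·e^(−rT)·N(d₂)
   = 527.5344·0.874879 − 284.7585·0.956676·0.506016 = 323.679204

E0=323.6792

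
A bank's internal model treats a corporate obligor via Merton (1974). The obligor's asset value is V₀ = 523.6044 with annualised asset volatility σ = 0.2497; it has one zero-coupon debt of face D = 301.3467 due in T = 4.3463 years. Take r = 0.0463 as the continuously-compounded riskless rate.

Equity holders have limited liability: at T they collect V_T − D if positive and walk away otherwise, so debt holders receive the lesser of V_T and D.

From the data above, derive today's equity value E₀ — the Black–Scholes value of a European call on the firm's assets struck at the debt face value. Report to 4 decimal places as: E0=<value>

Equity is a call on the firm's assets struck at D = 301.3467:
d₁ = [ln(V₀/D) + (r + σ²/2)T] / (σ√T)
   = [ln(523.6044/301.3467) + (0.0463 + 0.5·0.2497²)·4.3463] / (0.2497·√4.3463)
   = [0.552475 + 0.336730] / 0.520569 = 1.708140
d₂ = d₁ − σ√T = 1.708140 − 0.520569 = 1.187571
N(d₁) = 0.956195,  N(d₂) = 0.882499,  e^(−rT) = 0.817721
E₀ = V₀·N(d₁) − D·e^(−rT)·N(d₂)
   = 523.6044·0.956195 − 301.3467·0.817721·0.882499 = 283.204573

E0=283.2046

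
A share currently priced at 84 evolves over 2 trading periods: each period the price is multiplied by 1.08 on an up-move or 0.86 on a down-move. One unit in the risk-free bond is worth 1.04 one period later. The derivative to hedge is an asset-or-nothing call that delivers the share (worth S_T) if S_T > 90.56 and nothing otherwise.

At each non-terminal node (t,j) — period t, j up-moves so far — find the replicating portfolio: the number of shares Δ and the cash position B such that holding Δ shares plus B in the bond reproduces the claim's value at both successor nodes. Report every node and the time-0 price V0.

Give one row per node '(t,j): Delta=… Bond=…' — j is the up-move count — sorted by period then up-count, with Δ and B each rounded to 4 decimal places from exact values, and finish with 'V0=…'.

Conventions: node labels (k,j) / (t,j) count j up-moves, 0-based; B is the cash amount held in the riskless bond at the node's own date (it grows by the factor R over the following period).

(0,0): Delta=4.1710 Bond=-289.7248
(1,0): Delta=0.0000 Bond=0.0000
(1,1): Delta=4.9091 Bond=-368.2724
V0=60.6401

Under the risk-neutral measure, an up-move has probability p* = (R−d)/(u−d) = 0.8182 and values discount at R = 1.04.
Terminal payoffs: V(2,0)=0.0000, V(2,1)=0.0000, V(2,2)=97.9776
  t=1,j=0: stock 72.2400 → up 78.0192 (V=0.0000), down 62.1264 (V=0.0000). Price 0.0000; hedge Δ=0.0000, bond B=0.0000.
  t=1,j=1: stock 90.7200 → up 97.9776 (V=97.9776), down 78.0192 (V=0.0000). Price 77.0803; hedge Δ=4.9091, bond B=-368.2724.
  t=0,j=0: stock 84.0000 → up 90.7200 (V=77.0803), down 72.2400 (V=0.0000). Price 60.6401; hedge Δ=4.1710, bond B=-289.7248.
Verification: the root portfolio costs Δ(0,0)·S0 + B(0,0) = 60.6401, matching V0.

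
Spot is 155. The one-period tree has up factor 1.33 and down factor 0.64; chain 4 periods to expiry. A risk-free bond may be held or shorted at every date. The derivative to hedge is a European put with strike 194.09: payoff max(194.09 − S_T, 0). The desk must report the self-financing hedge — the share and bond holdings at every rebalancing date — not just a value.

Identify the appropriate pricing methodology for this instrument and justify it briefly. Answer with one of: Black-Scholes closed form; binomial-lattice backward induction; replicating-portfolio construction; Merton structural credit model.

framework: replicating-portfolio construction

Key observation: the deliverable is the dynamic trading strategy on the 4-step tree (spot 155, moves 1.33 and 0.64), so the valuation must go through the node-by-node replicating-portfolio solve.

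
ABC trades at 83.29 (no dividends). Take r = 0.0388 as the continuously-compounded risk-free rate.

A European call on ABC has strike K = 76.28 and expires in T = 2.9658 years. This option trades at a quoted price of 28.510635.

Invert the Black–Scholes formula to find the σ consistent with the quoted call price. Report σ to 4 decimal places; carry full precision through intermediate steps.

sigma = 0.3922

At σ = 0.3922 the Black–Scholes value reproduces the quote:
σ√T = 0.3922·√2.9658 = 0.675427
d₁ = (ln(S/K) + (r+σ²/2)T) / (σ√T) = (ln(83.29/76.28) + (0.0388+0.3922²/2)·2.9658) / 0.675427 = (0.087918 + 0.343174) / 0.675427 = 0.638250
d₂ = d₁ − σ√T = 0.638250 − 0.675427 = -0.037177
e^{−rT} = 0.891301
N(d₁) = 0.738345,  N(d₂) = 0.485172
V = S·N(d₁) − K·e^{−rT}·N(d₂) = 61.496727 − 32.986092 = 28.510635 (equal to the quote); since ∂V/∂σ > 0 for all σ, the implied volatility is unique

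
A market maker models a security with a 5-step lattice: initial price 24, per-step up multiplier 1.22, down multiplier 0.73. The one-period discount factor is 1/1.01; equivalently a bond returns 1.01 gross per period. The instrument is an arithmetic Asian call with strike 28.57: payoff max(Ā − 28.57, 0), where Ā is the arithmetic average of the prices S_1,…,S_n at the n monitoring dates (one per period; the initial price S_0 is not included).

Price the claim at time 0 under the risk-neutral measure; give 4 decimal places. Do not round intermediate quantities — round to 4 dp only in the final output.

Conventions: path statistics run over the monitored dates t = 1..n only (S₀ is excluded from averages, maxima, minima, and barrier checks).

With p* = (R−d)/(u−d) = 0.5714, sum probability × payoff across the paths and divide by R^5.
Enumerate all 2^5 = 32 price paths (U = up ×1.22, D = down ×0.73); each path with k up-moves has probability p*^k·(1−p*)^(5−k).
DDDDD: Ā=10.2874, payoff=0.0000, prob=0.014458
UDDDD: Ā=17.1926, payoff=0.0000, prob=0.019278
DUDDD: Ā=14.8406, payoff=0.0000, prob=0.019278
UUDDD: Ā=24.8021, payoff=0.0000, prob=0.025704
DDUDD: Ā=13.1237, payoff=0.0000, prob=0.019278
UDUDD: Ā=21.9327, payoff=0.0000, prob=0.025704
DUUDD: Ā=19.5807, payoff=0.0000, prob=0.025704
UUUDD: Ā=32.7239, payoff=4.1539, prob=0.034271
DDDUD: Ā=11.8703, payoff=0.0000, prob=0.019278
UDDUD: Ā=19.8380, payoff=0.0000, prob=0.025704
DUDUD: Ā=17.4860, payoff=0.0000, prob=0.025704
UUDUD: Ā=29.2232, payoff=0.6532, prob=0.034271
DDUUD: Ā=15.7691, payoff=0.0000, prob=0.025704
UDUUD: Ā=26.3538, payoff=0.0000, prob=0.034271
DUUUD: Ā=24.0018, payoff=0.0000, prob=0.034271
UUUUD: Ā=40.1125, payoff=11.5425, prob=0.045695
DDDDU: Ā=10.9553, payoff=0.0000, prob=0.019278
UDDDU: Ā=18.3089, payoff=0.0000, prob=0.025704
DUDDU: Ā=15.9569, payoff=0.0000, prob=0.025704
UUDDU: Ā=26.6677, payoff=0.0000, prob=0.034271
DDUDU: Ā=14.2399, payoff=0.0000, prob=0.025704
UDUDU: Ā=23.7982, payoff=0.0000, prob=0.034271
DUUDU: Ā=21.4462, payoff=0.0000, prob=0.034271
UUUDU: Ā=35.8417, payoff=7.2717, prob=0.045695
DDDUU: Ā=12.9865, payoff=0.0000, prob=0.025704
UDDUU: Ā=21.7035, payoff=0.0000, prob=0.034271
DUDUU: Ā=19.3515, payoff=0.0000, prob=0.034271
UUDUU: Ā=32.3409, payoff=3.7709, prob=0.045695
DDUUU: Ā=17.6346, payoff=0.0000, prob=0.034271
UDUUU: Ā=29.4715, payoff=0.9015, prob=0.045695
DUUUU: Ā=27.1195, payoff=0.0000, prob=0.045695
UUUUU: Ā=45.3230, payoff=16.7530, prob=0.060927
Price = Σ prob·payoff / R^5 = 2.258683 / 1.051010 = 2.1491

price = 2.1491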